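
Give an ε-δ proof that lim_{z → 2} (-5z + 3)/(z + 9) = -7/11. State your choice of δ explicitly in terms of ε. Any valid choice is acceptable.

Let ε > 0 be given. We want δ > 0 with 0 < |z − 2| < δ ⇒ |(-5z + 3)/(z + 9) + 7/11| < ε.
Combining over a common denominator, (-5z + 3)/(z + 9) + 7/11 = [(-5z + 3)·11 − (-7)·(z + 9)] / [11·(z + 9)] = -48(z − 2) / (11(z + 9)).
So |(-5z + 3)/(z + 9) + 7/11| = 48|z − 2| / (11·|z + 9|).
Restrict δ ≤ 11/2. Then |z − 2| < 11/2 gives |z + 9| = |(z − 2) + 11| ≥ 11 − 11/2 = 11/2.
Hence |(-5z + 3)/(z + 9) + 7/11| < 48|z − 2|/(11·(11/2)) = (96/121)|z − 2|, which is < ε once |z − 2| < (121/96)ε.
Take δ = min(11/2, (121/96)ε). Then 0 < |z − 2| < δ forces both bounds, so |(-5z + 3)/(z + 9) + 7/11| < ε.

δ = min(11/2, (121/96)ε)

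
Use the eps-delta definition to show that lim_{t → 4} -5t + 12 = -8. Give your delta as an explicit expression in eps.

delta = eps/5

Let eps > 0 be given. We need delta > 0 so that 0 < |t − 4| < delta implies |(-5t + 12) + 8| < eps.
Since (-5t + 12) + 8 = -5(t − 4), we have |(-5t + 12) + 8| = 5|t − 4|.
So 5|t − 4| < eps exactly when |t − 4| < eps/5.
Choosing delta = eps/5 gives |(-5t + 12) + 8| = 5|t − 4| < eps whenever |t − 4| < delta.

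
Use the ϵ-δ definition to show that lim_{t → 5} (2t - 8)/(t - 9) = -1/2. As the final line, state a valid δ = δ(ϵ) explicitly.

Suppose ϵ > 0. We want δ > 0 with 0 < |t − 5| < δ ⇒ |(2t - 8)/(t - 9) + 1/2| < ϵ.
Combining over a common denominator, (2t - 8)/(t - 9) + 1/2 = [(2t - 8)·(-4) − 2·(t - 9)] / [(-4)·(t - 9)] = -10(t − 5) / ((-4)(t - 9)).
So |(2t - 8)/(t - 9) + 1/2| = 10|t − 5| / (4·|t − 9|).
Require δ ≤ 2, so |t − 9| ≥ |-4| − |t − 5| > 4 − 2 = 2.
Hence |(2t - 8)/(t - 9) + 1/2| < 10|t − 5|/(4·2) = (5/4)|t − 5|, which is < ϵ once |t − 5| < (4/5)ϵ.
Take δ = min(2, (4/5)ϵ). Then 0 < |t − 5| < δ forces both bounds, so |(2t - 8)/(t - 9) + 1/2| < ϵ.

δ = min(2, (4/5)ϵ)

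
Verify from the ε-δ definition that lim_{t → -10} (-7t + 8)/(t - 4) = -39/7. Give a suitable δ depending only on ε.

Let ε > 0 be given. We want δ > 0 with 0 < |t + 10| < δ ⇒ |(-7t + 8)/(t - 4) + 39/7| < ε.
Combining over a common denominator, (-7t + 8)/(t - 4) + 39/7 = [(-7t + 8)·(-14) − 78·(t - 4)] / [(-14)·(t - 4)] = 20(t + 10) / ((-14)(t - 4)).
So |(-7t + 8)/(t - 4) + 39/7| = 20|t + 10| / (14·|t − 4|).
Require δ ≤ 7, so |t − 4| ≥ |-14| − |t + 10| > 14 − 7 = 7.
Hence |(-7t + 8)/(t - 4) + 39/7| < 20|t + 10|/(14·7) = (10/49)|t + 10|, which is < ε once |t + 10| < (49/10)ε.
Take δ = min(7, (49/10)ε). Then 0 < |t + 10| < δ forces both bounds, so |(-7t + 8)/(t - 4) + 39/7| < ε.

δ = min(7, (49/10)ε)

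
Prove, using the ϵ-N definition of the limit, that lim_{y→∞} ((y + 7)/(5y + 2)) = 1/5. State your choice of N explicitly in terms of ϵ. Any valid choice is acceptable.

Fix ϵ > 0. We seek N > 0 such that y > N implies |(y + 7)/(5y + 2) − (1/5)| < ϵ.
(y + 7)/(5y + 2) − (1/5) = (5(y + 7) − (5y + 2)) / (5(5y + 2)) = 33/(5(5y + 2)).
For y > 0 we have 5y + 2 > 5y, so |(y + 7)/(5y + 2) − (1/5)| = 33/(5(5y + 2)) < 33/(5·5y) = (33/25)/y.
Thus |(y + 7)/(5y + 2) − (1/5)| < ϵ whenever y > (33/25)/ϵ.
Take N = (33/25)/ϵ. If y > N then |(y + 7)/(5y + 2) − (1/5)| < (33/25)/y < ϵ.

N = (33/25)/ϵ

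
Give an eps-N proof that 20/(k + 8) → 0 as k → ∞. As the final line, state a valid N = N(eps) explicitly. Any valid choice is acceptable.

N = 20/eps

Fix eps > 0. For k ≥ 1, |20/(k + 8) − 0| = 20/(k + 8) ≤ 20/k.
We need 20/k < eps, i.e. k > 20/eps.
Take N = 20/eps. If k > N then |20/(k + 8)| ≤ 20/k < eps.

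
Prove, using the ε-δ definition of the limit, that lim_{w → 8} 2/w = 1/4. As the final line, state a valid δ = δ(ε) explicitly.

δ = min(4, 16ε)

Let ε > 0 be given. We seek δ > 0 such that 0 < |w − 8| < δ implies |2/w − (1/4)| < ε.
|2/w − (1/4)| = 2·|8 − w|/(8·|w|) = 2|w − 8|/(8|w|).
Require δ ≤ 4 so that |w| > 8 − 4 = 4, hence 8|w| > 32.
Then |2/w − (1/4)| < 2|w − 8|/32, which is < ε when |w − 8| < 16ε.
Take δ = min(4, 16ε). Then 0 < |w − 8| < δ gives both |w − 8| < 4 and |w − 8| < 16ε, so |2/w − (1/4)| < ε.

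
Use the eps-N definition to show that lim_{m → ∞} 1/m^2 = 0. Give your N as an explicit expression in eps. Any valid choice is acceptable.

N = (1/eps)^{1/2}

Suppose eps > 0. For m ≥ 1, |1/m^2 − 0| = 1/m^2.
1/m^2 < eps ⇔ m^2 > 1/eps ⇔ m > (1/eps)^{1/2}.
Take N = (1/eps)^{1/2}. Then m > N implies 1/m^2 < eps.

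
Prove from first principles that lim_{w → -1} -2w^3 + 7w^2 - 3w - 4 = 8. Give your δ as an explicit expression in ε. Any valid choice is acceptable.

Fix ε > 0. We want δ > 0 such that 0 < |w + 1| < δ implies |(-2w^3 + 7w^2 - 3w - 4) − 8| < ε.
(-2w^3 + 7w^2 - 3w - 4) − 8 = -2w^3 + 7w^2 - 3w - 12 = (w + 1)(-2w^2 + 9w - 12).
So |(-2w^3 + 7w^2 - 3w - 4) − 8| = |w + 1|·|-2w^2 + 9w - 12|.
Require δ ≤ 1. Then |w + 1| < 1 gives |w| < 2, and by the triangle inequality |-2w^2 + 9w - 12| ≤ 2·2^2 + 9·2 + 12 = 38.
Hence |(-2w^3 + 7w^2 - 3w - 4) − 8| ≤ 38|w + 1| < ε provided |w + 1| < ε/38.
Take δ = min(1, ε/38). Then 0 < |w + 1| < δ gives both |w + 1| < 1 and |w + 1| < ε/38, so |(-2w^3 + 7w^2 - 3w - 4) − 8| < ε.

δ = min(1, ε/38)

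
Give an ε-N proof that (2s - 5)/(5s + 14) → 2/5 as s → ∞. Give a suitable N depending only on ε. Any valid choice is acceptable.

N = (53/25)/ε

Fix ε > 0. We seek N > 0 such that s > N implies |(2s - 5)/(5s + 14) − (2/5)| < ε.
(2s - 5)/(5s + 14) − (2/5) = (5(2s - 5) − 2(5s + 14)) / (5(5s + 14)) = -53/(5(5s + 14)).
For s > 0 we have 5s + 14 > 5s, so |(2s - 5)/(5s + 14) − (2/5)| = 53/(5(5s + 14)) < 53/(5·5s) = (53/25)/s.
Thus |(2s - 5)/(5s + 14) − (2/5)| < ε whenever s > (53/25)/ε.
Take N = (53/25)/ε. If s > N then |(2s - 5)/(5s + 14) − (2/5)| < (53/25)/s < ε.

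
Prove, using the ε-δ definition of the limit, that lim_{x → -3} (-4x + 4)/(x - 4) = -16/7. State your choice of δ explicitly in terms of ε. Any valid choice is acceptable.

Let ε > 0. We want δ > 0 with 0 < |x + 3| < δ ⇒ |(-4x + 4)/(x - 4) + 16/7| < ε.
Combining over a common denominator, (-4x + 4)/(x - 4) + 16/7 = [(-4x + 4)·(-7) − 16·(x - 4)] / [(-7)·(x - 4)] = 12(x + 3) / ((-7)(x - 4)).
So |(-4x + 4)/(x - 4) + 16/7| = 12|x + 3| / (7·|x − 4|).
Require δ ≤ 7/2, so |x − 4| ≥ |-7| − |x + 3| > 7 − 7/2 = 7/2.
Hence |(-4x + 4)/(x - 4) + 16/7| < 12|x + 3|/(7·(7/2)) = (24/49)|x + 3|, which is < ε once |x + 3| < (49/24)ε.
Take δ = min(7/2, (49/24)ε). Then 0 < |x + 3| < δ forces both bounds, so |(-4x + 4)/(x - 4) + 16/7| < ε.

δ = min(7/2, (49/24)ε)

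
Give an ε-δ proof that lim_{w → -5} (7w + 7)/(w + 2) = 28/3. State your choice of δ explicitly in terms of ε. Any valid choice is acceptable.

Suppose ε > 0. We want δ > 0 with 0 < |w + 5| < δ ⇒ |(7w + 7)/(w + 2) − (28/3)| < ε.
Combining over a common denominator, (7w + 7)/(w + 2) − (28/3) = [(7w + 7)·(-3) − (-28)·(w + 2)] / [(-3)·(w + 2)] = 7(w + 5) / ((-3)(w + 2)).
So |(7w + 7)/(w + 2) − (28/3)| = 7|w + 5| / (3·|w + 2|).
Restrict δ ≤ 3/2. Then |w + 5| < 3/2 gives |w + 2| = |(w + 5) + (-3)| ≥ 3 − 3/2 = 3/2.
Hence |(7w + 7)/(w + 2) − (28/3)| < 7|w + 5|/(3·(3/2)) = (14/9)|w + 5|, which is < ε once |w + 5| < (9/14)ε.
Take δ = min(3/2, (9/14)ε). Then 0 < |w + 5| < δ forces both bounds, so |(7w + 7)/(w + 2) − (28/3)| < ε.

δ = min(3/2, (9/14)ε)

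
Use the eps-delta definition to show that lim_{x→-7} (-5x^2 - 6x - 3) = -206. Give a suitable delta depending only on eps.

delta = min(1, eps/69)

Let eps > 0 be given. We want delta > 0 such that 0 < |x + 7| < delta implies |(-5x^2 - 6x - 3) + 206| < eps.
(-5x^2 - 6x - 3) + 206 = -5x^2 - 6x + 203 = (x + 7)(-5x + 29).
So |(-5x^2 - 6x - 3) + 206| = |x + 7|·|-5x + 29|.
Assume first that |x + 7| < 1, so |x| < 8. Then |-5x + 29| ≤ 5·8 + 29 = 69.
Hence |(-5x^2 - 6x - 3) + 206| ≤ 69|x + 7| < eps provided |x + 7| < eps/69.
Take delta = min(1, eps/69). Then 0 < |x + 7| < delta gives both |x + 7| < 1 and |x + 7| < eps/69, so |(-5x^2 - 6x - 3) + 206| < eps.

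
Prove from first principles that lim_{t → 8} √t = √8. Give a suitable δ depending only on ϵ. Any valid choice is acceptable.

Let ϵ > 0. We want δ > 0 such that 0 < |t − 8| < δ implies |√t − √8| < ϵ.
Multiplying by the conjugate, |√t − √8| = |t − 8|/(√t + √8).
Restrict δ ≤ 8 so that |t − 8| < 8 forces t > 0, and then √t + √8 > √8.
Hence |√t − √8| < |t − 8|/√8, which is < ϵ once |t − 8| < √8·ϵ.
Take δ = min(8, √8·ϵ). If 0 < |t − 8| < δ then t > 0 and |√t − √8| < |t − 8|/√8 < ϵ.

δ = min(8, √8·ϵ)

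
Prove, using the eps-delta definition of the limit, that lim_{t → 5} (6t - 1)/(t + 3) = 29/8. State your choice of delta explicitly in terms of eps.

Let eps > 0 be given. We want delta > 0 with 0 < |t − 5| < delta ⇒ |(6t - 1)/(t + 3) − (29/8)| < eps.
Combining over a common denominator, (6t - 1)/(t + 3) − (29/8) = [(6t - 1)·8 − 29·(t + 3)] / [8·(t + 3)] = 19(t − 5) / (8(t + 3)).
So |(6t - 1)/(t + 3) − (29/8)| = 19|t − 5| / (8·|t + 3|).
Restrict delta ≤ 4. Then |t − 5| < 4 gives |t + 3| = |(t − 5) + 8| ≥ 8 − 4 = 4.
Hence |(6t - 1)/(t + 3) − (29/8)| < 19|t − 5|/(8·4) = (19/32)|t − 5|, which is < eps once |t − 5| < (32/19)eps.
Take delta = min(4, (32/19)eps). Then 0 < |t − 5| < delta forces both bounds, so |(6t - 1)/(t + 3) − (29/8)| < eps.

delta = min(4, (32/19)eps)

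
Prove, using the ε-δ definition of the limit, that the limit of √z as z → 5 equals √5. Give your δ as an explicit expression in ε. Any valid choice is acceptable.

Let ε > 0. We want δ > 0 such that 0 < |z − 5| < δ implies |√z − √5| < ε.
Multiplying by the conjugate, |√z − √5| = |z − 5|/(√z + √5).
Restrict δ ≤ 5 so that |z − 5| < 5 forces z > 0, and then √z + √5 > √5.
Hence |√z − √5| < |z − 5|/√5, which is < ε once |z − 5| < √5·ε.
Take δ = min(5, √5·ε). If 0 < |z − 5| < δ then z > 0 and |√z − √5| < |z − 5|/√5 < ε.

δ = min(5, √5·ε)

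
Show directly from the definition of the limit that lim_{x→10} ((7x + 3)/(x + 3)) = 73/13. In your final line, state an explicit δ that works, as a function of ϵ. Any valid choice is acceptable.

δ = min(13/2, (169/36)ϵ)

Fix ϵ > 0. We want δ > 0 with 0 < |x − 10| < δ ⇒ |(7x + 3)/(x + 3) − (73/13)| < ϵ.
Combining over a common denominator, (7x + 3)/(x + 3) − (73/13) = [(7x + 3)·13 − 73·(x + 3)] / [13·(x + 3)] = 18(x − 10) / (13(x + 3)).
So |(7x + 3)/(x + 3) − (73/13)| = 18|x − 10| / (13·|x + 3|).
Restrict δ ≤ 13/2. Then |x − 10| < 13/2 gives |x + 3| = |(x − 10) + 13| ≥ 13 − 13/2 = 13/2.
Hence |(7x + 3)/(x + 3) − (73/13)| < 18|x − 10|/(13·(13/2)) = (36/169)|x − 10|, which is < ϵ once |x − 10| < (169/36)ϵ.
Take δ = min(13/2, (169/36)ϵ). Then 0 < |x − 10| < δ forces both bounds, so |(7x + 3)/(x + 3) − (73/13)| < ϵ.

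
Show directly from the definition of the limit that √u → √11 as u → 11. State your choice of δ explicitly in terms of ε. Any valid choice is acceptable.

δ = min(11, √11·ε)

Let ε > 0. We want δ > 0 such that 0 < |u − 11| < δ implies |√u − √11| < ε.
Rationalise: √u − √11 = (u − 11)/(√u + √11), so |√u − √11| = |u − 11|/(√u + √11).
Restrict δ ≤ 11 so that |u − 11| < 11 forces u > 0, and then √u + √11 > √11.
Hence |√u − √11| < |u − 11|/√11, which is < ε once |u − 11| < √11·ε.
Take δ = min(11, √11·ε). If 0 < |u − 11| < δ then u > 0 and |√u − √11| < |u − 11|/√11 < ε.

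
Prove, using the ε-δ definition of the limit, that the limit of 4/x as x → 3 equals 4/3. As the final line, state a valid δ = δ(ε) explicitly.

Let ε > 0 be given. We seek δ > 0 such that 0 < |x − 3| < δ implies |4/x − (4/3)| < ε.
|4/x − (4/3)| = 4·|3 − x|/(3·|x|) = 4|x − 3|/(3|x|).
Require δ ≤ 3/2 so that |x| > 3 − 3/2 = 3/2, hence 3|x| > 9/2.
Then |4/x − (4/3)| < 4|x − 3|/(9/2), which is < ε when |x − 3| < (9/8)ε.
Take δ = min(3/2, (9/8)ε). Then 0 < |x − 3| < δ gives both |x − 3| < 3/2 and |x − 3| < (9/8)ε, so |4/x − (4/3)| < ε.

δ = min(3/2, (9/8)ε)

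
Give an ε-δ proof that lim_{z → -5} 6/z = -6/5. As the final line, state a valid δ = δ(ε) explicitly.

δ = min(5/2, (25/12)ε)

Let ε > 0. We seek δ > 0 such that 0 < |z + 5| < δ implies |6/z + 6/5| < ε.
|6/z + 6/5| = 6·|-5 − z|/(5·|z|) = 6|z + 5|/(5|z|).
Require δ ≤ 5/2 so that |z| > 5 − 5/2 = 5/2, hence 5|z| > 25/2.
Then |6/z + 6/5| < 6|z + 5|/(25/2), which is < ε when |z + 5| < (25/12)ε.
Take δ = min(5/2, (25/12)ε). Then 0 < |z + 5| < δ gives both |z + 5| < 5/2 and |z + 5| < (25/12)ε, so |6/z + 6/5| < ε.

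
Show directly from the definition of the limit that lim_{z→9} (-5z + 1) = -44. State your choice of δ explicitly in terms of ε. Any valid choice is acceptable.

Fix ε > 0. We need δ > 0 so that 0 < |z − 9| < δ implies |(-5z + 1) + 44| < ε.
|(-5z + 1) + 44| = |-5z + 45| = 5|z − 9|.
Thus it suffices that |z − 9| < ε/5.
Take δ = ε/5. If 0 < |z − 9| < δ then |(-5z + 1) + 44| = 5|z − 9| < 5·(ε/5) = ε.

δ = ε/5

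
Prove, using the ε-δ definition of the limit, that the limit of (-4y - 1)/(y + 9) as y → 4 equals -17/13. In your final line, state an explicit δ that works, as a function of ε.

Suppose ε > 0. We want δ > 0 with 0 < |y − 4| < δ ⇒ |(-4y - 1)/(y + 9) + 17/13| < ε.
Combining over a common denominator, (-4y - 1)/(y + 9) + 17/13 = [(-4y - 1)·13 − (-17)·(y + 9)] / [13·(y + 9)] = -35(y − 4) / (13(y + 9)).
So |(-4y - 1)/(y + 9) + 17/13| = 35|y − 4| / (13·|y + 9|).
Restrict δ ≤ 13/2. Then |y − 4| < 13/2 gives |y + 9| = |(y − 4) + 13| ≥ 13 − 13/2 = 13/2.
Hence |(-4y - 1)/(y + 9) + 17/13| < 35|y − 4|/(13·(13/2)) = (70/169)|y − 4|, which is < ε once |y − 4| < (169/70)ε.
Take δ = min(13/2, (169/70)ε). Then 0 < |y − 4| < δ forces both bounds, so |(-4y - 1)/(y + 9) + 17/13| < ε.

δ = min(13/2, (169/70)ε)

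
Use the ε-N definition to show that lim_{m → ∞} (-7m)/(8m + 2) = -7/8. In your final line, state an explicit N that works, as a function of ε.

N = (7/32)/ε

Fix ε > 0. For m ≥ 1, |(-7m)/(8m + 2) + 7/8| = |14|/(8(8m + 2)) = 14/(8(8m + 2)).
Since 8m + 2 ≥ 8m for m ≥ 1, this is ≤ 14/(8·8m) = (7/32)/m.
So |(-7m)/(8m + 2) + 7/8| < ε whenever m > (7/32)/ε.
Take N = (7/32)/ε. If m > N then |(-7m)/(8m + 2) + 7/8| ≤ (7/32)/m < ε.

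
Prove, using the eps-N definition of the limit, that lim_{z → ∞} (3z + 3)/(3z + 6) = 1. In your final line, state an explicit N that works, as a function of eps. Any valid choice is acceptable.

N = 1/eps

Let eps > 0. We seek N > 0 such that z > N implies |(3z + 3)/(3z + 6) − 1| < eps.
(3z + 3)/(3z + 6) − 1 = (3(3z + 3) − 3(3z + 6)) / (3(3z + 6)) = -9/(3(3z + 6)).
For z > 0 we have 3z + 6 > 3z, so |(3z + 3)/(3z + 6) − 1| = 9/(3(3z + 6)) < 9/(3·3z) = 1/z.
Thus |(3z + 3)/(3z + 6) − 1| < eps whenever z > 1/eps.
Take N = 1/eps. If z > N then |(3z + 3)/(3z + 6) − 1| < 1/z < eps.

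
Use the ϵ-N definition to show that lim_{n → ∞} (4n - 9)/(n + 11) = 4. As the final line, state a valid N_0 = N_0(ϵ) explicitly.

N_0 = 53/ϵ

Suppose ϵ > 0. For n ≥ 1, |(4n - 9)/(n + 11) − 4| = |-53|/((n + 11)) = 53/((n + 11)).
Since n + 11 ≥ n for n ≥ 1, this is ≤ 53/(n) = 53/n.
So |(4n - 9)/(n + 11) − 4| < ϵ whenever n > 53/ϵ.
Take N_0 = 53/ϵ. If n > N_0 then |(4n - 9)/(n + 11) − 4| ≤ 53/n < ϵ.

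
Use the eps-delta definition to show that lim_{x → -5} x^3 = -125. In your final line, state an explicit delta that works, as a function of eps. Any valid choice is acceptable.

delta = min(1, eps/91)

Suppose eps > 0. We seek delta > 0 with 0 < |x + 5| < delta ⇒ |x^3 + 125| < eps.
Factor: x^3 + 125 = (x + 5)(x^2 - 5x + 25), so |x^3 + 125| = |x + 5|·|x^2 - 5x + 25|.
Impose delta ≤ 1 so that |x| < 6; then |x^2 - 5x + 25| ≤ 91.
Hence |x^3 + 125| ≤ 91|x + 5|, which is < eps once |x + 5| < eps/91.
Take delta = min(1, eps/91). If 0 < |x + 5| < delta then both bounds hold and |x^3 + 125| ≤ 91|x + 5| < 91·(eps/91) = eps.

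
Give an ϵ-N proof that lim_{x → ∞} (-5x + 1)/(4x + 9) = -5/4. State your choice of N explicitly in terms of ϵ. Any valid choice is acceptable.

Suppose ϵ > 0. We seek N > 0 such that x > N implies |(-5x + 1)/(4x + 9) + 5/4| < ϵ.
(-5x + 1)/(4x + 9) + 5/4 = (4(-5x + 1) − (-5)(4x + 9)) / (4(4x + 9)) = 49/(4(4x + 9)).
For x > 0 we have 4x + 9 > 4x, so |(-5x + 1)/(4x + 9) + 5/4| = 49/(4(4x + 9)) < 49/(4·4x) = (49/16)/x.
Thus |(-5x + 1)/(4x + 9) + 5/4| < ϵ whenever x > (49/16)/ϵ.
Take N = (49/16)/ϵ. If x > N then |(-5x + 1)/(4x + 9) + 5/4| < (49/16)/x < ϵ.

N = (49/16)/ϵ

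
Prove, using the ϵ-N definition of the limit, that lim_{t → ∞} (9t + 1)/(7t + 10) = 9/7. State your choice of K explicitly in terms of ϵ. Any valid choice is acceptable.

K = (83/49)/ϵ

Let ϵ > 0 be given. We seek K > 0 such that t > K implies |(9t + 1)/(7t + 10) − (9/7)| < ϵ.
(9t + 1)/(7t + 10) − (9/7) = (7(9t + 1) − 9(7t + 10)) / (7(7t + 10)) = -83/(7(7t + 10)).
For t > 0 we have 7t + 10 > 7t, so |(9t + 1)/(7t + 10) − (9/7)| = 83/(7(7t + 10)) < 83/(7·7t) = (83/49)/t.
Thus |(9t + 1)/(7t + 10) − (9/7)| < ϵ whenever t > (83/49)/ϵ.
Take K = (83/49)/ϵ. If t > K then |(9t + 1)/(7t + 10) − (9/7)| < (83/49)/t < ϵ.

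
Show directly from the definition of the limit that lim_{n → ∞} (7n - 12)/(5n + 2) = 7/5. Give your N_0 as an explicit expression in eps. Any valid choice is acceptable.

Let eps > 0. For n ≥ 1, |(7n - 12)/(5n + 2) − (7/5)| = |-74|/(5(5n + 2)) = 74/(5(5n + 2)).
Since 5n + 2 ≥ 5n for n ≥ 1, this is ≤ 74/(5·5n) = (74/25)/n.
So |(7n - 12)/(5n + 2) − (7/5)| < eps whenever n > (74/25)/eps.
Take N_0 = (74/25)/eps. If n > N_0 then |(7n - 12)/(5n + 2) − (7/5)| ≤ (74/25)/n < eps.

N_0 = (74/25)/eps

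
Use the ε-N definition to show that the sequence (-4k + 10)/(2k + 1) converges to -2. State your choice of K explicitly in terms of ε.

K = 6/ε

Fix ε > 0. For k ≥ 1, |(-4k + 10)/(2k + 1) + 2| = |24|/(2(2k + 1)) = 24/(2(2k + 1)).
Since 2k + 1 ≥ 2k for k ≥ 1, this is ≤ 24/(2·2k) = 6/k.
So |(-4k + 10)/(2k + 1) + 2| < ε whenever k > 6/ε.
Take K = 6/ε. If k > K then |(-4k + 10)/(2k + 1) + 2| ≤ 6/k < ε.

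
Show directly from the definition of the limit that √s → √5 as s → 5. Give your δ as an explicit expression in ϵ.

δ = min(5, √5·ϵ)

Let ϵ > 0. We want δ > 0 such that 0 < |s − 5| < δ implies |√s − √5| < ϵ.
Multiplying by the conjugate, |√s − √5| = |s − 5|/(√s + √5).
Restrict δ ≤ 5 so that |s − 5| < 5 forces s > 0, and then √s + √5 > √5.
Hence |√s − √5| < |s − 5|/√5, which is < ϵ once |s − 5| < √5·ϵ.
Take δ = min(5, √5·ϵ). If 0 < |s − 5| < δ then s > 0 and |√s − √5| < |s − 5|/√5 < ϵ.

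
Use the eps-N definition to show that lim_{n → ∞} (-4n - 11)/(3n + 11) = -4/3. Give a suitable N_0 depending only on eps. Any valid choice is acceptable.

N_0 = (11/9)/eps

Suppose eps > 0. For n ≥ 1, |(-4n - 11)/(3n + 11) + 4/3| = |11|/(3(3n + 11)) = 11/(3(3n + 11)).
Since 3n + 11 ≥ 3n for n ≥ 1, this is ≤ 11/(3·3n) = (11/9)/n.
So |(-4n - 11)/(3n + 11) + 4/3| < eps whenever n > (11/9)/eps.
Take N_0 = (11/9)/eps. If n > N_0 then |(-4n - 11)/(3n + 11) + 4/3| ≤ (11/9)/n < eps.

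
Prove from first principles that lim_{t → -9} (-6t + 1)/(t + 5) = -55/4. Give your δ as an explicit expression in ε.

δ = min(2, (8/31)ε)

Let ε > 0 be given. We want δ > 0 with 0 < |t + 9| < δ ⇒ |(-6t + 1)/(t + 5) + 55/4| < ε.
Combining over a common denominator, (-6t + 1)/(t + 5) + 55/4 = [(-6t + 1)·(-4) − 55·(t + 5)] / [(-4)·(t + 5)] = -31(t + 9) / ((-4)(t + 5)).
So |(-6t + 1)/(t + 5) + 55/4| = 31|t + 9| / (4·|t + 5|).
Require δ ≤ 2, so |t + 5| ≥ |-4| − |t + 9| > 4 − 2 = 2.
Hence |(-6t + 1)/(t + 5) + 55/4| < 31|t + 9|/(4·2) = (31/8)|t + 9|, which is < ε once |t + 9| < (8/31)ε.
Take δ = min(2, (8/31)ε). Then 0 < |t + 9| < δ forces both bounds, so |(-6t + 1)/(t + 5) + 55/4| < ε.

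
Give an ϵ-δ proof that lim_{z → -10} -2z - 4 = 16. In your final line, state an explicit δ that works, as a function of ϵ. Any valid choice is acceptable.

δ = ϵ/2

Fix ϵ > 0. We need δ > 0 so that 0 < |z + 10| < δ implies |(-2z - 4) − 16| < ϵ.
Since (-2z - 4) − 16 = -2(z + 10), we have |(-2z - 4) − 16| = 2|z + 10|.
So 2|z + 10| < ϵ exactly when |z + 10| < ϵ/2.
Choosing δ = ϵ/2 gives |(-2z - 4) − 16| = 2|z + 10| < ϵ whenever |z + 10| < δ.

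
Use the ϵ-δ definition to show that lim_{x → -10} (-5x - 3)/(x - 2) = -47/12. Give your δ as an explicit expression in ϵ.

δ = min(6, (72/13)ϵ)

Let ϵ > 0 be given. We want δ > 0 with 0 < |x + 10| < δ ⇒ |(-5x - 3)/(x - 2) + 47/12| < ϵ.
Combining over a common denominator, (-5x - 3)/(x - 2) + 47/12 = [(-5x - 3)·(-12) − 47·(x - 2)] / [(-12)·(x - 2)] = 13(x + 10) / ((-12)(x - 2)).
So |(-5x - 3)/(x - 2) + 47/12| = 13|x + 10| / (12·|x − 2|).
Require δ ≤ 6, so |x − 2| ≥ |-12| − |x + 10| > 12 − 6 = 6.
Hence |(-5x - 3)/(x - 2) + 47/12| < 13|x + 10|/(12·6) = (13/72)|x + 10|, which is < ϵ once |x + 10| < (72/13)ϵ.
Take δ = min(6, (72/13)ϵ). Then 0 < |x + 10| < δ forces both bounds, so |(-5x - 3)/(x - 2) + 47/12| < ϵ.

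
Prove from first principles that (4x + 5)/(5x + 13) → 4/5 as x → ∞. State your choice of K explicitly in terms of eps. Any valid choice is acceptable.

K = (27/25)/eps

Suppose eps > 0. We seek K > 0 such that x > K implies |(4x + 5)/(5x + 13) − (4/5)| < eps.
(4x + 5)/(5x + 13) − (4/5) = (5(4x + 5) − 4(5x + 13)) / (5(5x + 13)) = -27/(5(5x + 13)).
For x > 0 we have 5x + 13 > 5x, so |(4x + 5)/(5x + 13) − (4/5)| = 27/(5(5x + 13)) < 27/(5·5x) = (27/25)/x.
Thus |(4x + 5)/(5x + 13) − (4/5)| < eps whenever x > (27/25)/eps.
Take K = (27/25)/eps. If x > K then |(4x + 5)/(5x + 13) − (4/5)| < (27/25)/x < eps.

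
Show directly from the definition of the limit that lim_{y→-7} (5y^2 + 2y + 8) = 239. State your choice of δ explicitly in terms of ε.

δ = min(2, ε/78)

Let ε > 0. We want δ > 0 such that 0 < |y + 7| < δ implies |(5y^2 + 2y + 8) − 239| < ε.
(5y^2 + 2y + 8) − 239 = 5y^2 + 2y - 231 = (y + 7)(5y - 33).
So |(5y^2 + 2y + 8) − 239| = |y + 7|·|5y - 33|.
Require δ ≤ 2. Then |y + 7| < 2 gives |y| < 9, and by the triangle inequality |5y - 33| ≤ 5·9 + 33 = 78.
Hence |(5y^2 + 2y + 8) − 239| ≤ 78|y + 7| < ε provided |y + 7| < ε/78.
Take δ = min(2, ε/78). Then 0 < |y + 7| < δ gives both |y + 7| < 2 and |y + 7| < ε/78, so |(5y^2 + 2y + 8) − 239| < ε.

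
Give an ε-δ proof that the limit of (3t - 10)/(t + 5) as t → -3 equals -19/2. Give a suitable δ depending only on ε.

δ = min(1, (2/25)ε)

Let ε > 0 be given. We want δ > 0 with 0 < |t + 3| < δ ⇒ |(3t - 10)/(t + 5) + 19/2| < ε.
Combining over a common denominator, (3t - 10)/(t + 5) + 19/2 = [(3t - 10)·2 − (-19)·(t + 5)] / [2·(t + 5)] = 25(t + 3) / (2(t + 5)).
So |(3t - 10)/(t + 5) + 19/2| = 25|t + 3| / (2·|t + 5|).
Require δ ≤ 1, so |t + 5| ≥ |2| − |t + 3| > 2 − 1 = 1.
Hence |(3t - 10)/(t + 5) + 19/2| < 25|t + 3|/(2·1) = (25/2)|t + 3|, which is < ε once |t + 3| < (2/25)ε.
Take δ = min(1, (2/25)ε). Then 0 < |t + 3| < δ forces both bounds, so |(3t - 10)/(t + 5) + 19/2| < ε.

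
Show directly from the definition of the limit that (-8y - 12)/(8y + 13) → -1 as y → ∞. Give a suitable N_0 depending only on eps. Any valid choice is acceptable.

Fix eps > 0. We seek N_0 > 0 such that y > N_0 implies |(-8y - 12)/(8y + 13) + 1| < eps.
(-8y - 12)/(8y + 13) + 1 = (8(-8y - 12) − (-8)(8y + 13)) / (8(8y + 13)) = 8/(8(8y + 13)).
For y > 0 we have 8y + 13 > 8y, so |(-8y - 12)/(8y + 13) + 1| = 8/(8(8y + 13)) < 8/(8·8y) = (1/8)/y.
Thus |(-8y - 12)/(8y + 13) + 1| < eps whenever y > (1/8)/eps.
Take N_0 = (1/8)/eps. If y > N_0 then |(-8y - 12)/(8y + 13) + 1| < (1/8)/y < eps.

N_0 = (1/8)/eps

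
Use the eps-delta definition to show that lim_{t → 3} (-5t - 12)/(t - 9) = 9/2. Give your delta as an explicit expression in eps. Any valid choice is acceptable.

delta = min(3, (6/19)eps)

Suppose eps > 0. We want delta > 0 with 0 < |t − 3| < delta ⇒ |(-5t - 12)/(t - 9) − (9/2)| < eps.
Combining over a common denominator, (-5t - 12)/(t - 9) − (9/2) = [(-5t - 12)·(-6) − (-27)·(t - 9)] / [(-6)·(t - 9)] = 57(t − 3) / ((-6)(t - 9)).
So |(-5t - 12)/(t - 9) − (9/2)| = 57|t − 3| / (6·|t − 9|).
Restrict delta ≤ 3. Then |t − 3| < 3 gives |t − 9| = |(t − 3) + (-6)| ≥ 6 − 3 = 3.
Hence |(-5t - 12)/(t - 9) − (9/2)| < 57|t − 3|/(6·3) = (19/6)|t − 3|, which is < eps once |t − 3| < (6/19)eps.
Take delta = min(3, (6/19)eps). Then 0 < |t − 3| < delta forces both bounds, so |(-5t - 12)/(t - 9) − (9/2)| < eps.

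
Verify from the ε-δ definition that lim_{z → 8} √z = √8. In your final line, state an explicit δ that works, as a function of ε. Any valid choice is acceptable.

Fix ε > 0. We want δ > 0 such that 0 < |z − 8| < δ implies |√z − √8| < ε.
Multiplying by the conjugate, |√z − √8| = |z − 8|/(√z + √8).
Restrict δ ≤ 8 so that |z − 8| < 8 forces z > 0, and then √z + √8 > √8.
Hence |√z − √8| < |z − 8|/√8, which is < ε once |z − 8| < √8·ε.
Take δ = min(8, √8·ε). If 0 < |z − 8| < δ then z > 0 and |√z − √8| < |z − 8|/√8 < ε.

δ = min(8, √8·ε)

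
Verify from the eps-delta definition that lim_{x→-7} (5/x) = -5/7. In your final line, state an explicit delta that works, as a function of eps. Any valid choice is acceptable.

delta = min(7/2, (49/10)eps)

Suppose eps > 0. We seek delta > 0 such that 0 < |x + 7| < delta implies |5/x + 5/7| < eps.
|5/x + 5/7| = 5·|-7 − x|/(7·|x|) = 5|x + 7|/(7|x|).
Restrict delta ≤ 7/2. Then |x + 7| < 7/2 gives |x| > 7/2, so 7|x| > 49/2.
Then |5/x + 5/7| < 5|x + 7|/(49/2), which is < eps when |x + 7| < (49/10)eps.
Take delta = min(7/2, (49/10)eps). Then 0 < |x + 7| < delta gives both |x + 7| < 7/2 and |x + 7| < (49/10)eps, so |5/x + 5/7| < eps.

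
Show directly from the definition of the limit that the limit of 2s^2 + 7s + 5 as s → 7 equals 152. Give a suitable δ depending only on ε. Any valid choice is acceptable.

δ = min(1, ε/37)

Suppose ε > 0. We want δ > 0 such that 0 < |s − 7| < δ implies |(2s^2 + 7s + 5) − 152| < ε.
(2s^2 + 7s + 5) − 152 = 2s^2 + 7s - 147 = (s − 7)(2s + 21).
So |(2s^2 + 7s + 5) − 152| = |s − 7|·|2s + 21|.
Assume first that |s − 7| < 1, so |s| < 8. Then |2s + 21| ≤ 2·8 + 21 = 37.
Hence |(2s^2 + 7s + 5) − 152| ≤ 37|s − 7| < ε provided |s − 7| < ε/37.
Choosing δ = min(1, ε/37) ensures both conditions, hence |(2s^2 + 7s + 5) − 152| < ε.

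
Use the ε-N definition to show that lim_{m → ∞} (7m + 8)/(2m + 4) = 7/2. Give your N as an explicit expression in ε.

N = 3/ε

Suppose ε > 0. For m ≥ 1, |(7m + 8)/(2m + 4) − (7/2)| = |-12|/(2(2m + 4)) = 12/(2(2m + 4)).
Since 2m + 4 ≥ 2m for m ≥ 1, this is ≤ 12/(2·2m) = 3/m.
So |(7m + 8)/(2m + 4) − (7/2)| < ε whenever m > 3/ε.
Take N = 3/ε. If m > N then |(7m + 8)/(2m + 4) − (7/2)| ≤ 3/m < ε.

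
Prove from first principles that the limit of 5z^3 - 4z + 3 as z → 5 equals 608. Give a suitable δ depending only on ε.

Fix ε > 0. We want δ > 0 such that 0 < |z − 5| < δ implies |(5z^3 - 4z + 3) − 608| < ε.
(5z^3 - 4z + 3) − 608 = 5z^3 - 4z - 605 = (z − 5)(5z^2 + 25z + 121).
So |(5z^3 - 4z + 3) − 608| = |z − 5|·|5z^2 + 25z + 121|.
Assume first that |z − 5| < 2, so |z| < 7. Then |5z^2 + 25z + 121| ≤ 5·7^2 + 25·7 + 121 = 541.
Hence |(5z^3 - 4z + 3) − 608| ≤ 541|z − 5| < ε provided |z − 5| < ε/541.
Choosing δ = min(2, ε/541) ensures both conditions, hence |(5z^3 - 4z + 3) − 608| < ε.

δ = min(2, ε/541)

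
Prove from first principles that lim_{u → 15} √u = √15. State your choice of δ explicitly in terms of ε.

δ = min(15, √15·ε)

Let ε > 0. We want δ > 0 such that 0 < |u − 15| < δ implies |√u − √15| < ε.
Multiplying by the conjugate, |√u − √15| = |u − 15|/(√u + √15).
Restrict δ ≤ 15 so that |u − 15| < 15 forces u > 0, and then √u + √15 > √15.
Hence |√u − √15| < |u − 15|/√15, which is < ε once |u − 15| < √15·ε.
Take δ = min(15, √15·ε). If 0 < |u − 15| < δ then u > 0 and |√u − √15| < |u − 15|/√15 < ε.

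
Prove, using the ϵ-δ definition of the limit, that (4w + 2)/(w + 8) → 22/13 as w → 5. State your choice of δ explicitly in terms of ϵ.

δ = min(13/2, (169/60)ϵ)

Let ϵ > 0 be given. We want δ > 0 with 0 < |w − 5| < δ ⇒ |(4w + 2)/(w + 8) − (22/13)| < ϵ.
Combining over a common denominator, (4w + 2)/(w + 8) − (22/13) = [(4w + 2)·13 − 22·(w + 8)] / [13·(w + 8)] = 30(w − 5) / (13(w + 8)).
So |(4w + 2)/(w + 8) − (22/13)| = 30|w − 5| / (13·|w + 8|).
Restrict δ ≤ 13/2. Then |w − 5| < 13/2 gives |w + 8| = |(w − 5) + 13| ≥ 13 − 13/2 = 13/2.
Hence |(4w + 2)/(w + 8) − (22/13)| < 30|w − 5|/(13·(13/2)) = (60/169)|w − 5|, which is < ϵ once |w − 5| < (169/60)ϵ.
Take δ = min(13/2, (169/60)ϵ). Then 0 < |w − 5| < δ forces both bounds, so |(4w + 2)/(w + 8) − (22/13)| < ϵ.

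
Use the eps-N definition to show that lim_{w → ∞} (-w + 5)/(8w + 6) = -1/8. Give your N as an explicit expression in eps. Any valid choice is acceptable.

Suppose eps > 0. We seek N > 0 such that w > N implies |(-w + 5)/(8w + 6) + 1/8| < eps.
(-w + 5)/(8w + 6) + 1/8 = (8(-w + 5) − (-1)(8w + 6)) / (8(8w + 6)) = 46/(8(8w + 6)).
For w > 0 we have 8w + 6 > 8w, so |(-w + 5)/(8w + 6) + 1/8| = 46/(8(8w + 6)) < 46/(8·8w) = (23/32)/w.
Thus |(-w + 5)/(8w + 6) + 1/8| < eps whenever w > (23/32)/eps.
Take N = (23/32)/eps. If w > N then |(-w + 5)/(8w + 6) + 1/8| < (23/32)/w < eps.

N = (23/32)/eps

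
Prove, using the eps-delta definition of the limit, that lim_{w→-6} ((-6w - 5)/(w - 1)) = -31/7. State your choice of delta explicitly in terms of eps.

Fix eps > 0. We want delta > 0 with 0 < |w + 6| < delta ⇒ |(-6w - 5)/(w - 1) + 31/7| < eps.
Combining over a common denominator, (-6w - 5)/(w - 1) + 31/7 = [(-6w - 5)·(-7) − 31·(w - 1)] / [(-7)·(w - 1)] = 11(w + 6) / ((-7)(w - 1)).
So |(-6w - 5)/(w - 1) + 31/7| = 11|w + 6| / (7·|w − 1|).
Require delta ≤ 7/2, so |w − 1| ≥ |-7| − |w + 6| > 7 − 7/2 = 7/2.
Hence |(-6w - 5)/(w - 1) + 31/7| < 11|w + 6|/(7·(7/2)) = (22/49)|w + 6|, which is < eps once |w + 6| < (49/22)eps.
Take delta = min(7/2, (49/22)eps). Then 0 < |w + 6| < delta forces both bounds, so |(-6w - 5)/(w - 1) + 31/7| < eps.

delta = min(7/2, (49/22)eps)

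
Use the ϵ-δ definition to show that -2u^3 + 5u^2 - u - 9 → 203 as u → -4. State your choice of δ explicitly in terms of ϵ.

Let ϵ > 0 be given. We want δ > 0 such that 0 < |u + 4| < δ implies |(-2u^3 + 5u^2 - u - 9) − 203| < ϵ.
(-2u^3 + 5u^2 - u - 9) − 203 = -2u^3 + 5u^2 - u - 212 = (u + 4)(-2u^2 + 13u - 53).
So |(-2u^3 + 5u^2 - u - 9) − 203| = |u + 4|·|-2u^2 + 13u - 53|.
Require δ ≤ 2. Then |u + 4| < 2 gives |u| < 6, and by the triangle inequality |-2u^2 + 13u - 53| ≤ 2·6^2 + 13·6 + 53 = 203.
Hence |(-2u^3 + 5u^2 - u - 9) − 203| ≤ 203|u + 4| < ϵ provided |u + 4| < ϵ/203.
Choosing δ = min(2, ϵ/203) ensures both conditions, hence |(-2u^3 + 5u^2 - u - 9) − 203| < ϵ.

δ = min(2, ϵ/203)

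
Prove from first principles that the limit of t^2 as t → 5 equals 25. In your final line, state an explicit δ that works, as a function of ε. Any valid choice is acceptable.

Fix ε > 0. We seek δ > 0 with 0 < |t − 5| < δ ⇒ |t^2 − 25| < ε.
Factor: t^2 − 25 = (t − 5)(t + 5), so |t^2 − 25| = |t − 5|·|t + 5|.
Impose δ ≤ 1 so that |t| < 6; then |t + 5| ≤ 11.
Hence |t^2 − 25| ≤ 11|t − 5|, which is < ε once |t − 5| < ε/11.
Take δ = min(1, ε/11). If 0 < |t − 5| < δ then both bounds hold and |t^2 − 25| ≤ 11|t − 5| < 11·(ε/11) = ε.

δ = min(1, ε/11)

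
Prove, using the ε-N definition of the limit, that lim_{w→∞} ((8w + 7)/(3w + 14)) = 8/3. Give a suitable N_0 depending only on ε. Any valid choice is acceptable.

N_0 = (91/9)/ε

Fix ε > 0. We seek N_0 > 0 such that w > N_0 implies |(8w + 7)/(3w + 14) − (8/3)| < ε.
(8w + 7)/(3w + 14) − (8/3) = (3(8w + 7) − 8(3w + 14)) / (3(3w + 14)) = -91/(3(3w + 14)).
For w > 0 we have 3w + 14 > 3w, so |(8w + 7)/(3w + 14) − (8/3)| = 91/(3(3w + 14)) < 91/(3·3w) = (91/9)/w.
Thus |(8w + 7)/(3w + 14) − (8/3)| < ε whenever w > (91/9)/ε.
Take N_0 = (91/9)/ε. If w > N_0 then |(8w + 7)/(3w + 14) − (8/3)| < (91/9)/w < ε.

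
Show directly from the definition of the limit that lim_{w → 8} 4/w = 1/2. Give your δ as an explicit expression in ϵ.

δ = min(4, 8ϵ)

Suppose ϵ > 0. We seek δ > 0 such that 0 < |w − 8| < δ implies |4/w − (1/2)| < ϵ.
|4/w − (1/2)| = 4·|8 − w|/(8·|w|) = 4|w − 8|/(8|w|).
Restrict δ ≤ 4. Then |w − 8| < 4 gives |w| > 4, so 8|w| > 32.
Then |4/w − (1/2)| < 4|w − 8|/32, which is < ϵ when |w − 8| < 8ϵ.
Take δ = min(4, 8ϵ). Then 0 < |w − 8| < δ gives both |w − 8| < 4 and |w − 8| < 8ϵ, so |4/w − (1/2)| < ϵ.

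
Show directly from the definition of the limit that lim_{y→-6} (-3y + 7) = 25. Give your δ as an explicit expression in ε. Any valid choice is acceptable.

δ = ε/3

Let ε > 0 be given. We need δ > 0 so that 0 < |y + 6| < δ implies |(-3y + 7) − 25| < ε.
Since (-3y + 7) − 25 = -3(y + 6), we have |(-3y + 7) − 25| = 3|y + 6|.
So 3|y + 6| < ε exactly when |y + 6| < ε/3.
Choosing δ = ε/3 gives |(-3y + 7) − 25| = 3|y + 6| < ε whenever |y + 6| < δ.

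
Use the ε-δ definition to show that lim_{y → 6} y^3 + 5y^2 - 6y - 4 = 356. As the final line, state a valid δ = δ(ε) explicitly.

Fix ε > 0. We want δ > 0 such that 0 < |y − 6| < δ implies |(y^3 + 5y^2 - 6y - 4) − 356| < ε.
(y^3 + 5y^2 - 6y - 4) − 356 = y^3 + 5y^2 - 6y - 360 = (y − 6)(y^2 + 11y + 60).
So |(y^3 + 5y^2 - 6y - 4) − 356| = |y − 6|·|y^2 + 11y + 60|.
Assume first that |y − 6| < 2, so |y| < 8. Then |y^2 + 11y + 60| ≤ 8^2 + 11·8 + 60 = 212.
Hence |(y^3 + 5y^2 - 6y - 4) − 356| ≤ 212|y − 6| < ε provided |y − 6| < ε/212.
Choosing δ = min(2, ε/212) ensures both conditions, hence |(y^3 + 5y^2 - 6y - 4) − 356| < ε.

δ = min(2, ε/212)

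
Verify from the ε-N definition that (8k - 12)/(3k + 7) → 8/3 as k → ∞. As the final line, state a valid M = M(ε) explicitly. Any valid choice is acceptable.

M = (92/9)/ε

Suppose ε > 0. For k ≥ 1, |(8k - 12)/(3k + 7) − (8/3)| = |-92|/(3(3k + 7)) = 92/(3(3k + 7)).
Since 3k + 7 ≥ 3k for k ≥ 1, this is ≤ 92/(3·3k) = (92/9)/k.
So |(8k - 12)/(3k + 7) − (8/3)| < ε whenever k > (92/9)/ε.
Take M = (92/9)/ε. If k > M then |(8k - 12)/(3k + 7) − (8/3)| ≤ (92/9)/k < ε.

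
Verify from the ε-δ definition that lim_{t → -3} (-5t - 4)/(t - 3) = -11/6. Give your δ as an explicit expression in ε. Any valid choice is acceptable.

δ = min(3, (18/19)ε)

Let ε > 0 be given. We want δ > 0 with 0 < |t + 3| < δ ⇒ |(-5t - 4)/(t - 3) + 11/6| < ε.
Combining over a common denominator, (-5t - 4)/(t - 3) + 11/6 = [(-5t - 4)·(-6) − 11·(t - 3)] / [(-6)·(t - 3)] = 19(t + 3) / ((-6)(t - 3)).
So |(-5t - 4)/(t - 3) + 11/6| = 19|t + 3| / (6·|t − 3|).
Restrict δ ≤ 3. Then |t + 3| < 3 gives |t − 3| = |(t + 3) + (-6)| ≥ 6 − 3 = 3.
Hence |(-5t - 4)/(t - 3) + 11/6| < 19|t + 3|/(6·3) = (19/18)|t + 3|, which is < ε once |t + 3| < (18/19)ε.
Take δ = min(3, (18/19)ε). Then 0 < |t + 3| < δ forces both bounds, so |(-5t - 4)/(t - 3) + 11/6| < ε.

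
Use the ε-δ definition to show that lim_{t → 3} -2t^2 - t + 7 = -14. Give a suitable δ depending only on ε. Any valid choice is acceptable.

δ = min(1, ε/15)

Suppose ε > 0. We want δ > 0 such that 0 < |t − 3| < δ implies |(-2t^2 - t + 7) + 14| < ε.
(-2t^2 - t + 7) + 14 = -2t^2 - t + 21 = (t − 3)(-2t - 7).
So |(-2t^2 - t + 7) + 14| = |t − 3|·|-2t - 7|.
Assume first that |t − 3| < 1, so |t| < 4. Then |-2t - 7| ≤ 2·4 + 7 = 15.
Hence |(-2t^2 - t + 7) + 14| ≤ 15|t − 3| < ε provided |t − 3| < ε/15.
Take δ = min(1, ε/15). Then 0 < |t − 3| < δ gives both |t − 3| < 1 and |t − 3| < ε/15, so |(-2t^2 - t + 7) + 14| < ε.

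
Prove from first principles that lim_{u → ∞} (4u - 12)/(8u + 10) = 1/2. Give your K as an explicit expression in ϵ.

K = (17/8)/ϵ

Let ϵ > 0. We seek K > 0 such that u > K implies |(4u - 12)/(8u + 10) − (1/2)| < ϵ.
(4u - 12)/(8u + 10) − (1/2) = (8(4u - 12) − 4(8u + 10)) / (8(8u + 10)) = -136/(8(8u + 10)).
For u > 0 we have 8u + 10 > 8u, so |(4u - 12)/(8u + 10) − (1/2)| = 136/(8(8u + 10)) < 136/(8·8u) = (17/8)/u.
Thus |(4u - 12)/(8u + 10) − (1/2)| < ϵ whenever u > (17/8)/ϵ.
Take K = (17/8)/ϵ. If u > K then |(4u - 12)/(8u + 10) − (1/2)| < (17/8)/u < ϵ.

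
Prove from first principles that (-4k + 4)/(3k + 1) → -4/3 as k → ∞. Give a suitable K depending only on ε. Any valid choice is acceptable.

K = (16/9)/ε

Fix ε > 0. For k ≥ 1, |(-4k + 4)/(3k + 1) + 4/3| = |16|/(3(3k + 1)) = 16/(3(3k + 1)).
Since 3k + 1 ≥ 3k for k ≥ 1, this is ≤ 16/(3·3k) = (16/9)/k.
So |(-4k + 4)/(3k + 1) + 4/3| < ε whenever k > (16/9)/ε.
Take K = (16/9)/ε. If k > K then |(-4k + 4)/(3k + 1) + 4/3| ≤ (16/9)/k < ε.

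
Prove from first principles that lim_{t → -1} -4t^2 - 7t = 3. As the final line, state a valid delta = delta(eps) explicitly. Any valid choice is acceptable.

delta = min(1, eps/11)

Suppose eps > 0. We want delta > 0 such that 0 < |t + 1| < delta implies |(-4t^2 - 7t) − 3| < eps.
(-4t^2 - 7t) − 3 = -4t^2 - 7t - 3 = (t + 1)(-4t - 3).
So |(-4t^2 - 7t) − 3| = |t + 1|·|-4t - 3|.
Assume first that |t + 1| < 1, so |t| < 2. Then |-4t - 3| ≤ 4·2 + 3 = 11.
Hence |(-4t^2 - 7t) − 3| ≤ 11|t + 1| < eps provided |t + 1| < eps/11.
Choosing delta = min(1, eps/11) ensures both conditions, hence |(-4t^2 - 7t) − 3| < eps.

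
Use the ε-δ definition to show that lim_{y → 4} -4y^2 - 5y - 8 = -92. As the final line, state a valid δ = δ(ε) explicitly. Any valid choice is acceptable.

δ = min(2, ε/45)

Let ε > 0 be given. We want δ > 0 such that 0 < |y − 4| < δ implies |(-4y^2 - 5y - 8) + 92| < ε.
(-4y^2 - 5y - 8) + 92 = -4y^2 - 5y + 84 = (y − 4)(-4y - 21).
So |(-4y^2 - 5y - 8) + 92| = |y − 4|·|-4y - 21|.
Require δ ≤ 2. Then |y − 4| < 2 gives |y| < 6, and by the triangle inequality |-4y - 21| ≤ 4·6 + 21 = 45.
Hence |(-4y^2 - 5y - 8) + 92| ≤ 45|y − 4| < ε provided |y − 4| < ε/45.
Take δ = min(2, ε/45). Then 0 < |y − 4| < δ gives both |y − 4| < 2 and |y − 4| < ε/45, so |(-4y^2 - 5y - 8) + 92| < ε.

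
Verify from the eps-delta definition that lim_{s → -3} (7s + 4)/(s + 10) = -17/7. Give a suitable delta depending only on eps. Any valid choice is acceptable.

delta = min(7/2, (49/132)eps)

Fix eps > 0. We want delta > 0 with 0 < |s + 3| < delta ⇒ |(7s + 4)/(s + 10) + 17/7| < eps.
Combining over a common denominator, (7s + 4)/(s + 10) + 17/7 = [(7s + 4)·7 − (-17)·(s + 10)] / [7·(s + 10)] = 66(s + 3) / (7(s + 10)).
So |(7s + 4)/(s + 10) + 17/7| = 66|s + 3| / (7·|s + 10|).
Restrict delta ≤ 7/2. Then |s + 3| < 7/2 gives |s + 10| = |(s + 3) + 7| ≥ 7 − 7/2 = 7/2.
Hence |(7s + 4)/(s + 10) + 17/7| < 66|s + 3|/(7·(7/2)) = (132/49)|s + 3|, which is < eps once |s + 3| < (49/132)eps.
Take delta = min(7/2, (49/132)eps). Then 0 < |s + 3| < delta forces both bounds, so |(7s + 4)/(s + 10) + 17/7| < eps.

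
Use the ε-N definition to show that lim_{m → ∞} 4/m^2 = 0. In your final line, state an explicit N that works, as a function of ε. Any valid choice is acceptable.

Suppose ε > 0. For m ≥ 1, |4/m^2 − 0| = 4/m^2.
4/m^2 < ε ⇔ m^2 > 4/ε ⇔ m > (4/ε)^{1/2}.
Take N = (4/ε)^{1/2}. Then m > N implies 4/m^2 < ε.

N = (4/ε)^{1/2}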